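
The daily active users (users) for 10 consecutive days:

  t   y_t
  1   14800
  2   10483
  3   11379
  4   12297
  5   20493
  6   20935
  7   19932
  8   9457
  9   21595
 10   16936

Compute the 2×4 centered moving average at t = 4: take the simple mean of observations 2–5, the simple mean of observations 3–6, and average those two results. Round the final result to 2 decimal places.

14969.50

Sum over 2–5: 10483 + 11379 + 12297 + 20493 = 54652
Sum over 3–6: 11379 + 12297 + 20493 + 20935 = 65104
CMA at t=4 = (54652 + 65104) / (2·4) = 119756 / 8 = 14969.50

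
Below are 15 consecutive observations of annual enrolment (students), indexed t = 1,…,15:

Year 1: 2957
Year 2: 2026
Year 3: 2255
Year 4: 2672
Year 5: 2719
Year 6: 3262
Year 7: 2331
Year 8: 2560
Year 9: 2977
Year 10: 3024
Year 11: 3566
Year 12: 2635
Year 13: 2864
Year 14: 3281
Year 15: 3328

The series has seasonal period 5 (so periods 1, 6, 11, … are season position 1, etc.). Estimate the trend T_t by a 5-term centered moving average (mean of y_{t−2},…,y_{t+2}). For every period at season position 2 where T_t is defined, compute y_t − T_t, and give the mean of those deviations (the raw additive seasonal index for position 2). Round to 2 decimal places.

Season position 2 occurs at t = 7, 12 (where T_t is defined).
t=7: T_7 = 2769.8000; y_7 − T_7 = 2331 − 2769.8000 = -438.8000
t=12: T_12 = 3074.0000; y_12 − T_12 = 2635 − 3074.0000 = -439.0000
Mean deviation: (-438.8000 + -439.0000) / 2 = -438.90

-438.90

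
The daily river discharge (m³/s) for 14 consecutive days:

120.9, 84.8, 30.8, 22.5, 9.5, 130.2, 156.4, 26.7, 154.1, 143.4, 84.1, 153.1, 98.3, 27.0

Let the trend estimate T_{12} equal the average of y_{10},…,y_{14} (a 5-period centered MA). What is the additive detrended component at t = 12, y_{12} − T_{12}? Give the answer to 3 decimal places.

51.920

Trend T_12 = (143.4 + 84.1 + 153.1 + 98.3 + 27.0) / 5 = 505.9/5 = 101.18000
Detrended value: 153.1 − 101.18000 = 51.920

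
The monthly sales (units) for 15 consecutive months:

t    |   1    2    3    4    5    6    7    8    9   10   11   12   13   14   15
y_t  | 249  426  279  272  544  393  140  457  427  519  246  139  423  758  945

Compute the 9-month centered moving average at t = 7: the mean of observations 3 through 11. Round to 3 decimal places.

364.111

Sum of periods 3–11: 279 + 272 + 544 + 393 + 140 + 457 + 427 + 519 + 246 = 3277
Divide by 9: 3277 / 9 = 364.111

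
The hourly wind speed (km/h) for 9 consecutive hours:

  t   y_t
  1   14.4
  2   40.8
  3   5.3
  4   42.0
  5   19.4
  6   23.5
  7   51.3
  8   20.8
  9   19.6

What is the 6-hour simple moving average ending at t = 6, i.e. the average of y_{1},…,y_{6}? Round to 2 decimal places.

24.23

Sum of periods 1–6: 14.4 + 40.8 + 5.3 + 42.0 + 19.4 + 23.5 = 145.4
Divide by 6: 145.4 / 6 = 24.23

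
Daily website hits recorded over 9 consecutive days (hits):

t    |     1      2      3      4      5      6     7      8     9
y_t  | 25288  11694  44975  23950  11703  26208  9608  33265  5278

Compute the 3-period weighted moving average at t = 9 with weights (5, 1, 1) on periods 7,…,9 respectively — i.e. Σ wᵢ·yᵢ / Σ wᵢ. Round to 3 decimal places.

12369.000

Weighted sum: 5·9608 + 1·33265 + 1·5278 = 48040 + 33265 + 5278 = 86583
Weight total: 5 + 1 + 1 = 7
WMA = 86583 / 7 = 12369.000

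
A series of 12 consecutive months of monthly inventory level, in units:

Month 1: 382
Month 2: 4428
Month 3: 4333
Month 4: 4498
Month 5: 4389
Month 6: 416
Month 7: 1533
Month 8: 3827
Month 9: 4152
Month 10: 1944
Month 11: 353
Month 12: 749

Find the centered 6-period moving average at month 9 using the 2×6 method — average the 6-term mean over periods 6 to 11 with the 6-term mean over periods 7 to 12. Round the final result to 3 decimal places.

Sum over 6–11: 416 + 1533 + 3827 + 4152 + 1944 + 353 = 12225
Sum over 7–12: 1533 + 3827 + 4152 + 1944 + 353 + 749 = 12558
CMA at t=9 = (12225 + 12558) / (2·6) = 24783 / 12 = 2065.250

2065.250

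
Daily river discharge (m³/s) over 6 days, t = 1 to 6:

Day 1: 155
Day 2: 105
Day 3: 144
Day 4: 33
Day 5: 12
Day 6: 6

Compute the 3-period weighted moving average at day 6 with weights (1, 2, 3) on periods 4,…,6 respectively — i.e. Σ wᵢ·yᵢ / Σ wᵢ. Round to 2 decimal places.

12.50

Weighted sum: 1·33 + 2·12 + 3·6 = 33 + 24 + 18 = 75
Weight total: 1 + 2 + 3 = 6
WMA = 75 / 6 = 12.50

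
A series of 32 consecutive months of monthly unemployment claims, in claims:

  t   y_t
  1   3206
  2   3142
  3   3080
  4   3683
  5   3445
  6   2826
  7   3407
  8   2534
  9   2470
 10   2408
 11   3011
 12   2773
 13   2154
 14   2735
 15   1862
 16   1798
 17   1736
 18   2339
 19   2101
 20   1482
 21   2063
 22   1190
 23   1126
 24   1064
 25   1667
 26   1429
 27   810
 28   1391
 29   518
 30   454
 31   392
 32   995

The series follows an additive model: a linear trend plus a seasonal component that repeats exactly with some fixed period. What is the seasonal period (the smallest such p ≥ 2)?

First differences y_{t+1} − y_t: -64, -62, 603, -238, -619, 581, -873, -64, -62, 603, -238, -619, 581, -873, -64, -62, …
The difference pattern repeats every 7 terms and not for any smaller step, so p = 7.

7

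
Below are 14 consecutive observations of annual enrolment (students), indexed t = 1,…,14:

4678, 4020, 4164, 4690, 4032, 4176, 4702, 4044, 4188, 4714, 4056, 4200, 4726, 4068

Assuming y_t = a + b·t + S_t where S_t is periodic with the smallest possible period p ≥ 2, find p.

3

First differences y_{t+1} − y_t: -658, 144, 526, -658, 144, 526, -658, 144, …
The difference pattern repeats every 3 terms and not for any smaller step, so p = 3.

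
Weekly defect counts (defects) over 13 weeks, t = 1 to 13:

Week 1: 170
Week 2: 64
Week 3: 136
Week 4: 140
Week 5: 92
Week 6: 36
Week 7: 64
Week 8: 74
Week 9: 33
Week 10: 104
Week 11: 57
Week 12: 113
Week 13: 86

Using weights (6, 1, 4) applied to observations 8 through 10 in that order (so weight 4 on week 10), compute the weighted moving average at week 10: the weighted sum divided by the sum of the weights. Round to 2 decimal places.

81.18

Weighted sum: 6·74 + 1·33 + 4·104 = 444 + 33 + 416 = 893
Weight total: 6 + 1 + 4 = 11
WMA = 893 / 11 = 81.18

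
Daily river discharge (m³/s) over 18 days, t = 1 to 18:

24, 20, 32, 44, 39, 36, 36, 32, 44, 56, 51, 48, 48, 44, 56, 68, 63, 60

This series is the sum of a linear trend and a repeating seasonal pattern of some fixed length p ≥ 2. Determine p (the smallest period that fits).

6

First differences y_{t+1} − y_t: -4, 12, 12, -5, -3, 0, -4, 12, 12, -5, -3, 0, -4, 12, …
The difference pattern repeats every 6 terms and not for any smaller step, so p = 6.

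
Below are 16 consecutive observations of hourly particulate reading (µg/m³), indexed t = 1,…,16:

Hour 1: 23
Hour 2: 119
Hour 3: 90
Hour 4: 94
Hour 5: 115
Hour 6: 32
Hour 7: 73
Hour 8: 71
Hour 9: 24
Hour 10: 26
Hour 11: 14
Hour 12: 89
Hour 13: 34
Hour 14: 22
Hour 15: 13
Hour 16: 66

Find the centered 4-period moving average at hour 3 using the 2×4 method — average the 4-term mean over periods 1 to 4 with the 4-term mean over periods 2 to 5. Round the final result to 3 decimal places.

93.000

Sum over 1–4: 23 + 119 + 90 + 94 = 326
Sum over 2–5: 119 + 90 + 94 + 115 = 418
CMA at t=3 = (326 + 418) / (2·4) = 744 / 8 = 93.000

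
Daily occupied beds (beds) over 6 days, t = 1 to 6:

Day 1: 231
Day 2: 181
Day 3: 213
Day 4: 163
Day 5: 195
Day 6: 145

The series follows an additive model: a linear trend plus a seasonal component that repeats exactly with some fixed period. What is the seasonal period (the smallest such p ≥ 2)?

2

First differences y_{t+1} − y_t: -50, 32, -50, 32, -50, …
The difference pattern repeats every 2 terms and not for any smaller step, so p = 2.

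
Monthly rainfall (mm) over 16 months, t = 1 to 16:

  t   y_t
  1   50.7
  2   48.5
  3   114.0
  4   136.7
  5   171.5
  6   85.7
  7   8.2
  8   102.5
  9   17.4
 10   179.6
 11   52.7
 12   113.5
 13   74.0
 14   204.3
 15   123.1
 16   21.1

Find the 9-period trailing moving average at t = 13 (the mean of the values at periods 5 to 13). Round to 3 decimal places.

Sum of periods 5–13: 171.5 + 85.7 + 8.2 + 102.5 + 17.4 + 179.6 + 52.7 + 113.5 + 74.0 = 805.1
Divide by 9: 805.1 / 9 = 89.456

89.456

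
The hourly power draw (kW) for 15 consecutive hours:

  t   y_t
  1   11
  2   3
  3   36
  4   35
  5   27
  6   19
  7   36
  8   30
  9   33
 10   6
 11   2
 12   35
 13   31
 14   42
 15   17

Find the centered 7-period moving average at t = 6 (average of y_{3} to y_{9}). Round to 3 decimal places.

Sum of periods 3–9: 36 + 35 + 27 + 19 + 36 + 30 + 33 = 216
Divide by 7: 216 / 7 = 30.857

30.857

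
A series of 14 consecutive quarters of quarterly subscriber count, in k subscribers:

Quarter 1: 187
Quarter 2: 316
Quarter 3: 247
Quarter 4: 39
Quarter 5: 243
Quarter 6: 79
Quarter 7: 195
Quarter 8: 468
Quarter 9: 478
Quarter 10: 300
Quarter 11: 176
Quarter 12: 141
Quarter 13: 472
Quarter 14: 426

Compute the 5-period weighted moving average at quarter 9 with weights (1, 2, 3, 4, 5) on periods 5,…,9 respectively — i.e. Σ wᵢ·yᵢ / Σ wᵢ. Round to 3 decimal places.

Weighted sum: 1·243 + 2·79 + 3·195 + 4·468 + 5·478 = 243 + 158 + 585 + 1872 + 2390 = 5248
Weight total: 1 + 2 + 3 + 4 + 5 = 15
WMA = 5248 / 15 = 349.867

349.867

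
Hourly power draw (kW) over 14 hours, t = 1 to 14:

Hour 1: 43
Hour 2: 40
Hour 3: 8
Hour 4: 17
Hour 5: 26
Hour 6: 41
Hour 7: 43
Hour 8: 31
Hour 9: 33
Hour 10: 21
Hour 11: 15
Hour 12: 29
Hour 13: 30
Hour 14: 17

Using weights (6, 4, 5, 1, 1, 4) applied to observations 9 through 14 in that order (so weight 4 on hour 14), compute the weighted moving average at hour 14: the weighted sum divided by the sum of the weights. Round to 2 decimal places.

23.05

Weighted sum: 6·33 + 4·21 + 5·15 + 1·29 + 1·30 + 4·17 = 198 + 84 + 75 + 29 + 30 + 68 = 484
Weight total: 6 + 4 + 5 + 1 + 1 + 4 = 21
WMA = 484 / 21 = 23.05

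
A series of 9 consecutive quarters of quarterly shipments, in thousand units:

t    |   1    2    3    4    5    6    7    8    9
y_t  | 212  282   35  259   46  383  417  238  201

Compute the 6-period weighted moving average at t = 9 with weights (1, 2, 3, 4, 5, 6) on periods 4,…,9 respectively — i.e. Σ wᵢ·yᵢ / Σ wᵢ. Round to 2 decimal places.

Weighted sum: 1·259 + 2·46 + 3·383 + 4·417 + 5·238 + 6·201 = 259 + 92 + 1149 + 1668 + 1190 + 1206 = 5564
Weight total: 1 + 2 + 3 + 4 + 5 + 6 = 21
WMA = 5564 / 21 = 264.95

264.95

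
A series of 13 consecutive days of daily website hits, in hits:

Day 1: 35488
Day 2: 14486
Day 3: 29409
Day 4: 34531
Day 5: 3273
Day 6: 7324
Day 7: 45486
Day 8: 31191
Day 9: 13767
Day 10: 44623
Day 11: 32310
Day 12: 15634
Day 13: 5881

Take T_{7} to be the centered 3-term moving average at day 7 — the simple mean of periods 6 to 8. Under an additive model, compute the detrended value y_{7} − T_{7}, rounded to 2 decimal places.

17485.67

Trend T_7 = (7324 + 45486 + 31191) / 3 = 84001/3 = 28000.3333
Detrended value: 45486 − 28000.3333 = 17485.67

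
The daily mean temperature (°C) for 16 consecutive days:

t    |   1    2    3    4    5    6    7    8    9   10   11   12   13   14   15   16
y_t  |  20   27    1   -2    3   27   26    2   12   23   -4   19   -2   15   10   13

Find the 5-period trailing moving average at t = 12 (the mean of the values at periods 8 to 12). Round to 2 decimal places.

Sum of periods 8–12: 2 + 12 + 23 + (-4) + 19 = 52
Divide by 5: 52 / 5 = 10.40

10.40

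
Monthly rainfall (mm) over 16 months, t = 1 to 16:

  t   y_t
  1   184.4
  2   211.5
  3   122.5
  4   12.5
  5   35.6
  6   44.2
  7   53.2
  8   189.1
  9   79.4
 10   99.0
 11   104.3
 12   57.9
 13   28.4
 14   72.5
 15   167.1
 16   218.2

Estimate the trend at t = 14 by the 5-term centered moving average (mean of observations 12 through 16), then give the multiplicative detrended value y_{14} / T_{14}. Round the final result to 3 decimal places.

0.666

Trend T_14 = (57.9 + 28.4 + 72.5 + 167.1 + 218.2) / 5 = 544.1/5 = 108.82000
Ratio to trend: 72.5 / 108.82000 = 0.666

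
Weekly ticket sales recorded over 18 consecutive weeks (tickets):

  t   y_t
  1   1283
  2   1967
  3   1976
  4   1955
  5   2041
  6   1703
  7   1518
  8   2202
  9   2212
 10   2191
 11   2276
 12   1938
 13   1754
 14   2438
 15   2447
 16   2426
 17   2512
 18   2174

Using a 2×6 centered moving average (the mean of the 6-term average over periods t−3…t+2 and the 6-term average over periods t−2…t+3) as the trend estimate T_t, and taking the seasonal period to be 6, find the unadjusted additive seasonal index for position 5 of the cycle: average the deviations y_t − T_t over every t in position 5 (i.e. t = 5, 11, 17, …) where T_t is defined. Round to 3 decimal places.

161.125

Season position 5 occurs at t = 5, 11 (where T_t is defined).
t=5: T_5 = 1879.58333; y_5 − T_5 = 2041 − 1879.58333 = 161.41667
t=11: T_11 = 2115.16667; y_11 − T_11 = 2276 − 2115.16667 = 160.83333
Mean deviation: (161.41667 + 160.83333) / 2 = 161.125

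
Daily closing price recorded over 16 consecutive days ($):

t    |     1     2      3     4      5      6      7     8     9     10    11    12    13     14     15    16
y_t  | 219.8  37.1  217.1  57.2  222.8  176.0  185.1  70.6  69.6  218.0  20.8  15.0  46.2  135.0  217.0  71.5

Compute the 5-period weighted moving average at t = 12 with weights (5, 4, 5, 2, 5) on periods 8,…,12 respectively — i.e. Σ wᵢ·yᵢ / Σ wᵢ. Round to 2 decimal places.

Weighted sum: 5·70.6 + 4·69.6 + 5·218.0 + 2·20.8 + 5·15.0 = 353.0 + 278.4 + 1090.0 + 41.6 + 75.0 = 1838.0
Weight total: 5 + 4 + 5 + 2 + 5 = 21
WMA = 1838.0 / 21 = 87.52

87.52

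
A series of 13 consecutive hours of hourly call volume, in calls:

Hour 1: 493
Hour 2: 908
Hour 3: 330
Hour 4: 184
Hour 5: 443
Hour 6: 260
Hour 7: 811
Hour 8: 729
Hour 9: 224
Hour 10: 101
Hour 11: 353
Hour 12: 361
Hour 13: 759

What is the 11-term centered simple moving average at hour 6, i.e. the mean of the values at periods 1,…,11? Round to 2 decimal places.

Sum of periods 1–11: 493 + 908 + 330 + 184 + 443 + 260 + 811 + 729 + 224 + 101 + 353 = 4836
Divide by 11: 4836 / 11 = 439.64

439.64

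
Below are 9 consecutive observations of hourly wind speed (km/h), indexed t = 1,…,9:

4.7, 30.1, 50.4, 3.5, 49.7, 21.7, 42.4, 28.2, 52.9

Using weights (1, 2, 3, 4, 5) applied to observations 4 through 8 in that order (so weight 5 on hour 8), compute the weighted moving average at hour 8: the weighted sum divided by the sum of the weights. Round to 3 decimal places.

31.907

Weighted sum: 1·3.5 + 2·49.7 + 3·21.7 + 4·42.4 + 5·28.2 = 3.5 + 99.4 + 65.1 + 169.6 + 141.0 = 478.6
Weight total: 1 + 2 + 3 + 4 + 5 = 15
WMA = 478.6 / 15 = 31.907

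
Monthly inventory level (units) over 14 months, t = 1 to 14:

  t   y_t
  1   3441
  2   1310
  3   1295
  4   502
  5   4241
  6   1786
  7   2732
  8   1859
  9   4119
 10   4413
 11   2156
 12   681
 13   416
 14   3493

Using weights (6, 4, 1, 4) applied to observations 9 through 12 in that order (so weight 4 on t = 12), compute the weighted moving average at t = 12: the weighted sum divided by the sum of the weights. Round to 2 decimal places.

3149.73

Weighted sum: 6·4119 + 4·4413 + 1·2156 + 4·681 = 24714 + 17652 + 2156 + 2724 = 47246
Weight total: 6 + 4 + 1 + 4 = 15
WMA = 47246 / 15 = 3149.73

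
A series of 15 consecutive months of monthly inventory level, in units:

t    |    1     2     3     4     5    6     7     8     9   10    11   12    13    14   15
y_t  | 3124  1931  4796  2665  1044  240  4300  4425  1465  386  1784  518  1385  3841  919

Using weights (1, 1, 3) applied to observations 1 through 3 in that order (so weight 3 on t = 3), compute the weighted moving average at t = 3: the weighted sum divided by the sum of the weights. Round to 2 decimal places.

Weighted sum: 1·3124 + 1·1931 + 3·4796 = 3124 + 1931 + 14388 = 19443
Weight total: 1 + 1 + 3 = 5
WMA = 19443 / 5 = 3888.60

3888.60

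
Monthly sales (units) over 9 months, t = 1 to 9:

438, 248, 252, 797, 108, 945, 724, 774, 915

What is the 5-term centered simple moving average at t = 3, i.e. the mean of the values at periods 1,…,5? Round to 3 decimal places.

Sum of periods 1–5: 438 + 248 + 252 + 797 + 108 = 1843
Divide by 5: 1843 / 5 = 368.600

368.600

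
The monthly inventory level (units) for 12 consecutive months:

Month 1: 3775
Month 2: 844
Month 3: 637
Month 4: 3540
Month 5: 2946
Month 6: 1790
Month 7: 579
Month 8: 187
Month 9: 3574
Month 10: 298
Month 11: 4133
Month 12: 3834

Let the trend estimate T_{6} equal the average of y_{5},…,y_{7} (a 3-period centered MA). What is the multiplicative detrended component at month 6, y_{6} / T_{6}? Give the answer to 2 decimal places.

1.01

Trend T_6 = (2946 + 1790 + 579) / 3 = 5315/3 = 1771.6667
Ratio to trend: 1790 / 1771.6667 = 1.01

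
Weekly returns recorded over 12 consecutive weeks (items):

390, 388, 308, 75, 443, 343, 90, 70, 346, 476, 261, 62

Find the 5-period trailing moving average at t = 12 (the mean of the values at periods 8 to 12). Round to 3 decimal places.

243.000

Sum of periods 8–12: 70 + 346 + 476 + 261 + 62 = 1215
Divide by 5: 1215 / 5 = 243.000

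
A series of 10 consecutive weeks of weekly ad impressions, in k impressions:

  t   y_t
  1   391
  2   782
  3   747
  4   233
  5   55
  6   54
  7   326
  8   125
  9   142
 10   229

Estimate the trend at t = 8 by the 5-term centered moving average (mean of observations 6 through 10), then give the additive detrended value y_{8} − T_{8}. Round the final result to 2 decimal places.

-50.20

Trend T_8 = (54 + 326 + 125 + 142 + 229) / 5 = 876/5 = 175.2000
Detrended value: 125 − 175.2000 = -50.20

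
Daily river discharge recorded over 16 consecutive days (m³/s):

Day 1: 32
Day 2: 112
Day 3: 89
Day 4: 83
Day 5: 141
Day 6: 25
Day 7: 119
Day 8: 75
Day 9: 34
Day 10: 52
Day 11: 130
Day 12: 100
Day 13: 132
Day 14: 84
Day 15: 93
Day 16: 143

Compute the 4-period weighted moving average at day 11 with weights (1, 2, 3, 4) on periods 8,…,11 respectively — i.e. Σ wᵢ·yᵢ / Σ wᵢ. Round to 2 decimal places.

81.90

Weighted sum: 1·75 + 2·34 + 3·52 + 4·130 = 75 + 68 + 156 + 520 = 819
Weight total: 1 + 2 + 3 + 4 = 10
WMA = 819 / 10 = 81.90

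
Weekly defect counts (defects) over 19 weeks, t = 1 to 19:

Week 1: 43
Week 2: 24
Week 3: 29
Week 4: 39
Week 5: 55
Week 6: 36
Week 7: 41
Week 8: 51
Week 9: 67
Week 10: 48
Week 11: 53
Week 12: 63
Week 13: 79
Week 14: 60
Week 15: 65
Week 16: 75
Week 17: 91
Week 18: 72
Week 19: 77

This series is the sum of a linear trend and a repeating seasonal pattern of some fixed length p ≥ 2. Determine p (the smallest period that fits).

4

First differences y_{t+1} − y_t: -19, 5, 10, 16, -19, 5, 10, 16, -19, 5, …
The difference pattern repeats every 4 terms and not for any smaller step, so p = 4.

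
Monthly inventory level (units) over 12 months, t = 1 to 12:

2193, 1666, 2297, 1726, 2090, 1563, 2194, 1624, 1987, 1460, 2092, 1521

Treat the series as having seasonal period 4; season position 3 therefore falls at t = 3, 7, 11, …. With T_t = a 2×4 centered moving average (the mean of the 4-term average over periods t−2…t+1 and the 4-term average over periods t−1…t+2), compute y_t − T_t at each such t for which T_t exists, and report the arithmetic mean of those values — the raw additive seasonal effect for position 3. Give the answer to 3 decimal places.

339.250

Season position 3 occurs at t = 3, 7 (where T_t is defined).
t=3: T_3 = 1957.62500; y_3 − T_3 = 2297 − 1957.62500 = 339.37500
t=7: T_7 = 1854.87500; y_7 − T_7 = 2194 − 1854.87500 = 339.12500
Mean deviation: (339.37500 + 339.12500) / 2 = 339.250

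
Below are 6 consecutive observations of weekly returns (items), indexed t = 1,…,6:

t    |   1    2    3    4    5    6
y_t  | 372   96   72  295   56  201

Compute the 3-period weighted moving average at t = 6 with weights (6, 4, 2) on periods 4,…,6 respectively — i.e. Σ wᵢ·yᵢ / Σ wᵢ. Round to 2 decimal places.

Weighted sum: 6·295 + 4·56 + 2·201 = 1770 + 224 + 402 = 2396
Weight total: 6 + 4 + 2 = 12
WMA = 2396 / 12 = 199.67

199.67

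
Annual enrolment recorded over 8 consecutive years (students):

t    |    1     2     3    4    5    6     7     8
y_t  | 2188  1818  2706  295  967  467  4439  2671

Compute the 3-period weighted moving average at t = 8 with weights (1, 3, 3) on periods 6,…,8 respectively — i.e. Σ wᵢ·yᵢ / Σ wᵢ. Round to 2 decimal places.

3113.86

Weighted sum: 1·467 + 3·4439 + 3·2671 = 467 + 13317 + 8013 = 21797
Weight total: 1 + 3 + 3 = 7
WMA = 21797 / 7 = 3113.86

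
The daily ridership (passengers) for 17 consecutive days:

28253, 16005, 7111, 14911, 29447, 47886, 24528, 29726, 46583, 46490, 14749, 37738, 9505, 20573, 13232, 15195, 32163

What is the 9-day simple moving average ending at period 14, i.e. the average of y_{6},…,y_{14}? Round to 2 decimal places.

30864.22

Sum of periods 6–14: 47886 + 24528 + 29726 + 46583 + 46490 + 14749 + 37738 + 9505 + 20573 = 277778
Divide by 9: 277778 / 9 = 30864.22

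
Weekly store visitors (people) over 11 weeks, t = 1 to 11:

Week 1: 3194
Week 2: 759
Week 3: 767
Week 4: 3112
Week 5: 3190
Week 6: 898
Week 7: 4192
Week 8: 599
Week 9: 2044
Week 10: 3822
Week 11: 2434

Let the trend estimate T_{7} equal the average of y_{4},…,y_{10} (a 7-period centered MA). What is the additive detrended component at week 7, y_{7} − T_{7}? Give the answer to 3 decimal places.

Trend T_7 = (3112 + 3190 + 898 + 4192 + 599 + 2044 + 3822) / 7 = 17857/7 = 2551.00000
Detrended value: 4192 − 2551.00000 = 1641.000

1641.000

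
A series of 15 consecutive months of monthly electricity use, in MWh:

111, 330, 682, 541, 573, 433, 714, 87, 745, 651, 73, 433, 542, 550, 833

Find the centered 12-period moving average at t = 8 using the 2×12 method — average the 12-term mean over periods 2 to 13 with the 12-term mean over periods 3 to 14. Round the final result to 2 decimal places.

492.83

Sum over 2–13: 330 + 682 + 541 + 573 + 433 + 714 + 87 + 745 + 651 + 73 + 433 + 542 = 5804
Sum over 3–14: 682 + 541 + 573 + 433 + 714 + 87 + 745 + 651 + 73 + 433 + 542 + 550 = 6024
CMA at t=8 = (5804 + 6024) / (2·12) = 11828 / 24 = 492.83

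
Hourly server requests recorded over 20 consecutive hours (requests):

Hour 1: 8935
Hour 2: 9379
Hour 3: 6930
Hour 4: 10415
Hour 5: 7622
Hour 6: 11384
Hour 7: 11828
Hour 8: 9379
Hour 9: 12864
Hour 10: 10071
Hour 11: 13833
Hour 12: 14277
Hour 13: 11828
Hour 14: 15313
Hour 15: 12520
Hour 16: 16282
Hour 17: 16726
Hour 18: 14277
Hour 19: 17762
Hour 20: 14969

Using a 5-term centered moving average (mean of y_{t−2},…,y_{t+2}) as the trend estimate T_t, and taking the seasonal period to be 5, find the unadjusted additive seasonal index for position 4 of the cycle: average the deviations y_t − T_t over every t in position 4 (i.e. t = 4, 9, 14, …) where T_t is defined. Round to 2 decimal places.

1269.00

Season position 4 occurs at t = 4, 9, 14 (where T_t is defined).
t=4: T_4 = 9146.0000; y_4 − T_4 = 10415 − 9146.0000 = 1269.0000
t=9: T_9 = 11595.0000; y_9 − T_9 = 12864 − 11595.0000 = 1269.0000
t=14: T_14 = 14044.0000; y_14 − T_14 = 15313 − 14044.0000 = 1269.0000
Mean deviation: (1269.0000 + 1269.0000 + 1269.0000) / 3 = 1269.00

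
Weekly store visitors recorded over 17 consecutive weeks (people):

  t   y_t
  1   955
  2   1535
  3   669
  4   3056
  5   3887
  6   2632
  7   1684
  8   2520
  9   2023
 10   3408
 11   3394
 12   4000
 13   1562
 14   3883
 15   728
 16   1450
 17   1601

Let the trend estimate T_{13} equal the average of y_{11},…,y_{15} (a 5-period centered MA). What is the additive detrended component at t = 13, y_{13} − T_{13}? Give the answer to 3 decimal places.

Trend T_13 = (3394 + 4000 + 1562 + 3883 + 728) / 5 = 13567/5 = 2713.40000
Detrended value: 1562 − 2713.40000 = -1151.400

-1151.400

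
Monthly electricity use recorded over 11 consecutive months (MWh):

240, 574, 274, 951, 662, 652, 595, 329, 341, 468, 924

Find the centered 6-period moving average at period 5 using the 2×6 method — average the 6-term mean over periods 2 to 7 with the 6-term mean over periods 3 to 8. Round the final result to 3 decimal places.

Sum over 2–7: 574 + 274 + 951 + 662 + 652 + 595 = 3708
Sum over 3–8: 274 + 951 + 662 + 652 + 595 + 329 = 3463
CMA at t=5 = (3708 + 3463) / (2·6) = 7171 / 12 = 597.583

597.583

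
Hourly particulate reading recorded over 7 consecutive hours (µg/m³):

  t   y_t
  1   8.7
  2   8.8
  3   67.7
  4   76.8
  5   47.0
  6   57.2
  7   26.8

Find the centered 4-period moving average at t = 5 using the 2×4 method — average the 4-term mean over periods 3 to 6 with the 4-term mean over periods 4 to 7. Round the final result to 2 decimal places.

Sum over 3–6: 67.7 + 76.8 + 47.0 + 57.2 = 248.7
Sum over 4–7: 76.8 + 47.0 + 57.2 + 26.8 = 207.8
CMA at t=5 = (248.7 + 207.8) / (2·4) = 456.5 / 8 = 57.06

57.06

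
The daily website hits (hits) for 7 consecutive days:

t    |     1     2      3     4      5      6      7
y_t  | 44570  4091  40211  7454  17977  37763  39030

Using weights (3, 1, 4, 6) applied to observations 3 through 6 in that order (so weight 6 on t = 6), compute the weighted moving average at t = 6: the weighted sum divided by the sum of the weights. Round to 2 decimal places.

Weighted sum: 3·40211 + 1·7454 + 4·17977 + 6·37763 = 120633 + 7454 + 71908 + 226578 = 426573
Weight total: 3 + 1 + 4 + 6 = 14
WMA = 426573 / 14 = 30469.50

30469.50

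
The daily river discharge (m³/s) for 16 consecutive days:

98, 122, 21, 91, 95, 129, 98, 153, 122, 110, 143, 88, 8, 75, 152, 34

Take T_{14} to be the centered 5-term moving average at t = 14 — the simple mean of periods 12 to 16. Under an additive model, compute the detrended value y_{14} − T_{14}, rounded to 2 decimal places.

3.60

Trend T_14 = (88 + 8 + 75 + 152 + 34) / 5 = 357/5 = 71.4000
Detrended value: 75 − 71.4000 = 3.60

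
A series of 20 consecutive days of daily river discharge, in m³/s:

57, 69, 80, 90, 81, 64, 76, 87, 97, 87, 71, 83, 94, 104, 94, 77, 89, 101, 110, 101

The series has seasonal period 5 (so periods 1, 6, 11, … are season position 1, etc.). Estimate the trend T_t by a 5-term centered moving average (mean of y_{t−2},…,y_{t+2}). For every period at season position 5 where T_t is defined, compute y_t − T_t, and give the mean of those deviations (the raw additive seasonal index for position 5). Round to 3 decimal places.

2.400

Season position 5 occurs at t = 5, 10, 15 (where T_t is defined).
t=5: T_5 = 78.20000; y_5 − T_5 = 81 − 78.20000 = 2.80000
t=10: T_10 = 85.00000; y_10 − T_10 = 87 − 85.00000 = 2.00000
t=15: T_15 = 91.60000; y_15 − T_15 = 94 − 91.60000 = 2.40000
Mean deviation: (2.80000 + 2.00000 + 2.40000) / 3 = 2.400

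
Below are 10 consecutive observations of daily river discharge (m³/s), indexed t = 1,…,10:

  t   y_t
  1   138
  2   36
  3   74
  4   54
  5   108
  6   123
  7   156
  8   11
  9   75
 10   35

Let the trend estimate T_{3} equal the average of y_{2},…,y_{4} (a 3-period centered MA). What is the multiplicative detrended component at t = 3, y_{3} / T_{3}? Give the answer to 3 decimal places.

1.354

Trend T_3 = (36 + 74 + 54) / 3 = 164/3 = 54.66667
Ratio to trend: 74 / 54.66667 = 1.354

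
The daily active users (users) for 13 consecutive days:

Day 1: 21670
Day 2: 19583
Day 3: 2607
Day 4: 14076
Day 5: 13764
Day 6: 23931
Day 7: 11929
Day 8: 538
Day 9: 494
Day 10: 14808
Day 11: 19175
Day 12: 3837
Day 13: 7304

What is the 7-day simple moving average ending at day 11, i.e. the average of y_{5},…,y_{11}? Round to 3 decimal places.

12091.286

Sum of periods 5–11: 13764 + 23931 + 11929 + 538 + 494 + 14808 + 19175 = 84639
Divide by 7: 84639 / 7 = 12091.286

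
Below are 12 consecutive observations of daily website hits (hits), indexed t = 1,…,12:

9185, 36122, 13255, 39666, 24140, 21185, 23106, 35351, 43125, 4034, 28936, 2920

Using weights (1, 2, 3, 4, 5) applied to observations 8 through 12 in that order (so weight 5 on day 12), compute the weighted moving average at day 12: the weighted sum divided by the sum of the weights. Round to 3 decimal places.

Weighted sum: 1·35351 + 2·43125 + 3·4034 + 4·28936 + 5·2920 = 35351 + 86250 + 12102 + 115744 + 14600 = 264047
Weight total: 1 + 2 + 3 + 4 + 5 = 15
WMA = 264047 / 15 = 17603.133

17603.133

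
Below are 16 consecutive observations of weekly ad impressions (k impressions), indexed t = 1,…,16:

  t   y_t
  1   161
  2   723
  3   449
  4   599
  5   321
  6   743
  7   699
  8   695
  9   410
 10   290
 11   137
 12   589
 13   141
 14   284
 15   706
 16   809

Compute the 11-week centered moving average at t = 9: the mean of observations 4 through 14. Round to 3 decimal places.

Sum of periods 4–14: 599 + 321 + 743 + 699 + 695 + 410 + 290 + 137 + 589 + 141 + 284 = 4908
Divide by 11: 4908 / 11 = 446.182

446.182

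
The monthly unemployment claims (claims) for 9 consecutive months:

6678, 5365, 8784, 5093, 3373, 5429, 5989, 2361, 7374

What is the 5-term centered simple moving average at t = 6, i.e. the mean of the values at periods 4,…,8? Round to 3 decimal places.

4449.000

Sum of periods 4–8: 5093 + 3373 + 5429 + 5989 + 2361 = 22245
Divide by 5: 22245 / 5 = 4449.000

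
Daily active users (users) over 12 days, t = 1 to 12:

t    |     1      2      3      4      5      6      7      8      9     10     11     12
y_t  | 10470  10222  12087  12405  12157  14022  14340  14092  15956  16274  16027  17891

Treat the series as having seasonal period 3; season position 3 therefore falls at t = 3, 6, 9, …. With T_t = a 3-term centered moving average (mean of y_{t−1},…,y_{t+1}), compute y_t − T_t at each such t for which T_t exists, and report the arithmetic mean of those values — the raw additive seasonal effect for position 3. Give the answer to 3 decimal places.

Season position 3 occurs at t = 3, 6, 9 (where T_t is defined).
t=3: T_3 = 11571.33333; y_3 − T_3 = 12087 − 11571.33333 = 515.66667
t=6: T_6 = 13506.33333; y_6 − T_6 = 14022 − 13506.33333 = 515.66667
t=9: T_9 = 15440.66667; y_9 − T_9 = 15956 − 15440.66667 = 515.33333
Mean deviation: (515.66667 + 515.66667 + 515.33333) / 3 = 515.556

515.556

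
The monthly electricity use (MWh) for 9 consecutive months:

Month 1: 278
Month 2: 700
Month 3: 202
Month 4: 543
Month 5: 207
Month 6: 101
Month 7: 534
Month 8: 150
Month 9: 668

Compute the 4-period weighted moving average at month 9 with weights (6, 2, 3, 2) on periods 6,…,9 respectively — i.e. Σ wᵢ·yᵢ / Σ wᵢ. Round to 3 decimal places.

266.154

Weighted sum: 6·101 + 2·534 + 3·150 + 2·668 = 606 + 1068 + 450 + 1336 = 3460
Weight total: 6 + 2 + 3 + 2 = 13
WMA = 3460 / 13 = 266.154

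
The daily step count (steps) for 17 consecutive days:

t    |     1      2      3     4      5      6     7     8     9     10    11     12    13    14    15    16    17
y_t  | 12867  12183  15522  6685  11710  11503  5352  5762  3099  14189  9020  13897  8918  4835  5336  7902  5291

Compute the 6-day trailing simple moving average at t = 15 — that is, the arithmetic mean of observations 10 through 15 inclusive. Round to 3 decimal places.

9365.833

Sum of periods 10–15: 14189 + 9020 + 13897 + 8918 + 4835 + 5336 = 56195
Divide by 6: 56195 / 6 = 9365.833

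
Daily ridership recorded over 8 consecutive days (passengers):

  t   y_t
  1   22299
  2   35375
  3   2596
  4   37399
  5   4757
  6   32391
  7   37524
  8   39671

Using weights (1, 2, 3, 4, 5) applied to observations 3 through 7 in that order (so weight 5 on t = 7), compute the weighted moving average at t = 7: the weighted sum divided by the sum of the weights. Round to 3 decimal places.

Weighted sum: 1·2596 + 2·37399 + 3·4757 + 4·32391 + 5·37524 = 2596 + 74798 + 14271 + 129564 + 187620 = 408849
Weight total: 1 + 2 + 3 + 4 + 5 = 15
WMA = 408849 / 15 = 27256.600

27256.600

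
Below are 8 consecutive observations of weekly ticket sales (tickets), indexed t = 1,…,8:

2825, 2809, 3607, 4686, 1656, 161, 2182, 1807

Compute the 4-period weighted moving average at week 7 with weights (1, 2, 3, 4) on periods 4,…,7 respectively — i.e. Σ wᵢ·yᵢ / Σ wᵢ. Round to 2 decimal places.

1720.90

Weighted sum: 1·4686 + 2·1656 + 3·161 + 4·2182 = 4686 + 3312 + 483 + 8728 = 17209
Weight total: 1 + 2 + 3 + 4 = 10
WMA = 17209 / 10 = 1720.90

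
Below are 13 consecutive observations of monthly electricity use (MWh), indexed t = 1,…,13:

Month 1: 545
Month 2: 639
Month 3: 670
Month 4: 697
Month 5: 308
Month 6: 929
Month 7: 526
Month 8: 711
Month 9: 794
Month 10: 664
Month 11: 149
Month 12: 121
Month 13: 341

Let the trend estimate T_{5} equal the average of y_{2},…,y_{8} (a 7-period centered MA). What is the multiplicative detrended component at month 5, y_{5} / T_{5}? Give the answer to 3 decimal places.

0.481

Trend T_5 = (639 + 670 + 697 + 308 + 929 + 526 + 711) / 7 = 4480/7 = 640.00000
Ratio to trend: 308 / 640.00000 = 0.481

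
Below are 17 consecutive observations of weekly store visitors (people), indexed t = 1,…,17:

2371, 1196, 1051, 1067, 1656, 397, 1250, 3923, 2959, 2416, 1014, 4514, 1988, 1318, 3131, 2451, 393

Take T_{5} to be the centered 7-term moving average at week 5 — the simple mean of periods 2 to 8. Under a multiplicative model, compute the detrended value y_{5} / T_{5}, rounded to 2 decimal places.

Trend T_5 = (1196 + 1051 + 1067 + 1656 + 397 + 1250 + 3923) / 7 = 10540/7 = 1505.7143
Ratio to trend: 1656 / 1505.7143 = 1.10

1.10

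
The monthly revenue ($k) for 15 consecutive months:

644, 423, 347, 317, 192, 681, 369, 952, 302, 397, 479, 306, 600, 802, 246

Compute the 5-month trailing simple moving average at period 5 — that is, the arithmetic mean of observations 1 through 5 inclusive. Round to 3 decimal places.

384.600

Sum of periods 1–5: 644 + 423 + 347 + 317 + 192 = 1923
Divide by 5: 1923 / 5 = 384.600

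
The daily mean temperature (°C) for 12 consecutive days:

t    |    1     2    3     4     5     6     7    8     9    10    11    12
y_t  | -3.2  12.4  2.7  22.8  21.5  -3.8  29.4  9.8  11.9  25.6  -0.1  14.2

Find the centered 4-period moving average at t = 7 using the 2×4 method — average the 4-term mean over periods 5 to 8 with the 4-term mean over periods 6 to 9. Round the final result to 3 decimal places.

13.025

Sum over 5–8: 21.5 + (-3.8) + 29.4 + 9.8 = 56.9
Sum over 6–9: (-3.8) + 29.4 + 9.8 + 11.9 = 47.3
CMA at t=7 = (56.9 + 47.3) / (2·4) = 104.2 / 8 = 13.025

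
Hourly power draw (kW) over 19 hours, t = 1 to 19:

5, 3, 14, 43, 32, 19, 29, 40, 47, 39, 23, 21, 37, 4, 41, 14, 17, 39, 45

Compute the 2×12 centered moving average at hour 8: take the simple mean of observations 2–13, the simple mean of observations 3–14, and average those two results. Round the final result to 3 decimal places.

Sum over 2–13: 3 + 14 + 43 + 32 + 19 + 29 + 40 + 47 + 39 + 23 + 21 + 37 = 347
Sum over 3–14: 14 + 43 + 32 + 19 + 29 + 40 + 47 + 39 + 23 + 21 + 37 + 4 = 348
CMA at t=8 = (347 + 348) / (2·12) = 695 / 24 = 28.958

28.958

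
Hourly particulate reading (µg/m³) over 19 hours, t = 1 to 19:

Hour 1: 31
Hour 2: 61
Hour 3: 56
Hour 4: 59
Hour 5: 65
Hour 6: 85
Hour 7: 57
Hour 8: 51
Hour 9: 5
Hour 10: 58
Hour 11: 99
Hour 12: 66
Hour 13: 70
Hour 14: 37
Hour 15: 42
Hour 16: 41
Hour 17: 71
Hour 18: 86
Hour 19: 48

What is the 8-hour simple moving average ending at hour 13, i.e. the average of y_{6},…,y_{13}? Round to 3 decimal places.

61.375

Sum of periods 6–13: 85 + 57 + 51 + 5 + 58 + 99 + 66 + 70 = 491
Divide by 8: 491 / 8 = 61.375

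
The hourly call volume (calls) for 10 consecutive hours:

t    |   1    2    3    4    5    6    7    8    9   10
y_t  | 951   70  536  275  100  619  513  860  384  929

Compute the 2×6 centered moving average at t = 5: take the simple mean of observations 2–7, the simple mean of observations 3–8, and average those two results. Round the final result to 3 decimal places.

Sum over 2–7: 70 + 536 + 275 + 100 + 619 + 513 = 2113
Sum over 3–8: 536 + 275 + 100 + 619 + 513 + 860 = 2903
CMA at t=5 = (2113 + 2903) / (2·6) = 5016 / 12 = 418.000

418.000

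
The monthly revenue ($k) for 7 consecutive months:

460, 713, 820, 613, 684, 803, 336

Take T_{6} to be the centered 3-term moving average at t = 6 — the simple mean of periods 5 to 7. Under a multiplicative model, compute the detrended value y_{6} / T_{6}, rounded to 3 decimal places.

Trend T_6 = (684 + 803 + 336) / 3 = 1823/3 = 607.66667
Ratio to trend: 803 / 607.66667 = 1.321

1.321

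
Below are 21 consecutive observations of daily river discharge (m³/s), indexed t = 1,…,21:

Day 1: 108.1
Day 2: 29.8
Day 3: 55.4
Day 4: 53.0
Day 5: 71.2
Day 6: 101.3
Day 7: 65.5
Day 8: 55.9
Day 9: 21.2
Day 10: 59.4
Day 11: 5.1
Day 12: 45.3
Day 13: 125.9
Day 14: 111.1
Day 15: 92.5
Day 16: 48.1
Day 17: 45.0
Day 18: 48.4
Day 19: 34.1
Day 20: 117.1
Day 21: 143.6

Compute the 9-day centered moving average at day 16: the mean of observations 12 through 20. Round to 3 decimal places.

Sum of periods 12–20: 45.3 + 125.9 + 111.1 + 92.5 + 48.1 + 45.0 + 48.4 + 34.1 + 117.1 = 667.5
Divide by 9: 667.5 / 9 = 74.167

74.167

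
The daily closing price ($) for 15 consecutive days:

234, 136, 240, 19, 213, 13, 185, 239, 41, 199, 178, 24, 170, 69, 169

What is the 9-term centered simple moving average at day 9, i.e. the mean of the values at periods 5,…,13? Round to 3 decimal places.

Sum of periods 5–13: 213 + 13 + 185 + 239 + 41 + 199 + 178 + 24 + 170 = 1262
Divide by 9: 1262 / 9 = 140.222

140.222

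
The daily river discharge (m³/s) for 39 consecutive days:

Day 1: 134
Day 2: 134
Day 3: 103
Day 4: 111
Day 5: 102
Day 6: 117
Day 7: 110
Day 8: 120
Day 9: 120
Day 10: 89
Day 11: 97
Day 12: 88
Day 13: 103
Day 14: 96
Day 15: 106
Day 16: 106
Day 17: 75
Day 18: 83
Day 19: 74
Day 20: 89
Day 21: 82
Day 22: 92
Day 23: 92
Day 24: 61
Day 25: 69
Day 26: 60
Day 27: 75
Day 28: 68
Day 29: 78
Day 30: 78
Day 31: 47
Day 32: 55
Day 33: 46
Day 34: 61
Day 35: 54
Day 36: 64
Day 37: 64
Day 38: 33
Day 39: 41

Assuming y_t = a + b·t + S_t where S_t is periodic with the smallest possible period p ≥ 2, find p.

7

First differences y_{t+1} − y_t: 0, -31, 8, -9, 15, -7, 10, 0, -31, 8, -9, 15, -7, 10, 0, -31, …
The difference pattern repeats every 7 terms and not for any smaller step, so p = 7.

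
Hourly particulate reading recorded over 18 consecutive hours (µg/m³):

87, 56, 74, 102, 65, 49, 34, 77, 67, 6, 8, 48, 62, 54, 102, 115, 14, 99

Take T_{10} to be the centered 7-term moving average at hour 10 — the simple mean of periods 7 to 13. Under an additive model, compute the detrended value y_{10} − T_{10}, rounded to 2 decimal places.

Trend T_10 = (34 + 77 + 67 + 6 + 8 + 48 + 62) / 7 = 302/7 = 43.1429
Detrended value: 6 − 43.1429 = -37.14

-37.14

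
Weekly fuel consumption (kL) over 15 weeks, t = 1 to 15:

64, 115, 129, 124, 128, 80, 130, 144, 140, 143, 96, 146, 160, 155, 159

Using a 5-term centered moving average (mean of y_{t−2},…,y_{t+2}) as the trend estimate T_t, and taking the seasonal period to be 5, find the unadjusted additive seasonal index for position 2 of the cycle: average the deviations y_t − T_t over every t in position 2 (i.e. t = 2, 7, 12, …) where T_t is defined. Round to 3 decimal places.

Season position 2 occurs at t = 7, 12 (where T_t is defined).
t=7: T_7 = 124.40000; y_7 − T_7 = 130 − 124.40000 = 5.60000
t=12: T_12 = 140.00000; y_12 − T_12 = 146 − 140.00000 = 6.00000
Mean deviation: (5.60000 + 6.00000) / 2 = 5.800

5.800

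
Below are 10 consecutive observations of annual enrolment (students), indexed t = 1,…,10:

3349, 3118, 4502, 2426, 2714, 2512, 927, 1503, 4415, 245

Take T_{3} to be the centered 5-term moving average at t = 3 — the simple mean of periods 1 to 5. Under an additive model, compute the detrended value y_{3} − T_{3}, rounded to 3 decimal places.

Trend T_3 = (3349 + 3118 + 4502 + 2426 + 2714) / 5 = 16109/5 = 3221.80000
Detrended value: 4502 − 3221.80000 = 1280.200

1280.200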